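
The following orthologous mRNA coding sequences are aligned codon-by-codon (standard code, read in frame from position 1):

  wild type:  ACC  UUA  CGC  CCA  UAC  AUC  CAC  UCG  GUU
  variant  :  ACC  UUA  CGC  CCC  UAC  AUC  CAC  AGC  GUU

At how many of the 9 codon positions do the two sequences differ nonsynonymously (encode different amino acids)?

0

Codon 1: ACC Thr / ACC Thr — identical.
Codon 2: UUA Leu / UUA Leu — identical.
Codon 3: CGC Arg / CGC Arg — identical.
Codon 4: CCA Pro / CCC Pro — synonymous.
Codon 5: UAC Tyr / UAC Tyr — identical.
Codon 6: AUC Ile / AUC Ile — identical.
Codon 7: CAC His / CAC His — identical.
Codon 8: UCG Ser / AGC Ser — synonymous.
Codon 9: GUU Val / GUU Val — identical.
Nonsynonymous differences: 0.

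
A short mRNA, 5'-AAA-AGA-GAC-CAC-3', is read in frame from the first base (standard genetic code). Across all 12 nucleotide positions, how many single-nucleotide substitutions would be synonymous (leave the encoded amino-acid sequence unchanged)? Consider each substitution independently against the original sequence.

5

Codon 1 (AAA, Lys): 1 synonymous substitution.
Codon 2 (AGA, Arg): 2 synonymous substitutions.
Codon 3 (GAC, Asp): 1 synonymous substitution.
Codon 4 (CAC, His): 1 synonymous substitution.
Total: 1 + 2 + 1 + 1 = 5.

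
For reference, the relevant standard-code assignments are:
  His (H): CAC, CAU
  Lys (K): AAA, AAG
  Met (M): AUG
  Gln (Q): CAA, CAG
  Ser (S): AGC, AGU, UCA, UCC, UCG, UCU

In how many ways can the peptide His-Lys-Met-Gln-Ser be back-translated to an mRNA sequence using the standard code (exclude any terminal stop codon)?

48

His: 2 codons.
Lys: 2 codons.
Met: 1 codon.
Gln: 2 codons.
Ser: 6 codons.
2 × 2 × 1 × 2 × 6 = 48.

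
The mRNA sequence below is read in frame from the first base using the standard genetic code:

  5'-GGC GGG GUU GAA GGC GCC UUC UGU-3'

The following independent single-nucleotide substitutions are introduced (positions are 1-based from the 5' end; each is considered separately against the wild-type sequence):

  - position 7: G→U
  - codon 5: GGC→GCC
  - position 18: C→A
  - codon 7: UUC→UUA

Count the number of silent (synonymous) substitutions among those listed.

Codon 3: GUU (Val) → UUU (Phe) — missense.
Codon 5: GGC (Gly) → GCC (Ala) — missense.
Codon 6: GCC (Ala) → GCA (Ala) — synonymous.
Codon 7: UUC (Phe) → UUA (Leu) — missense.
Synonymous: 1 of 4.

1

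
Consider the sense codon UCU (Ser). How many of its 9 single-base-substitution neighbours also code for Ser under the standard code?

Position 1: none → 0 synonymous.
Position 2: none → 0 synonymous.
Position 3: UCC, UCA, UCG → 3 synonymous.
Total: 0 + 0 + 3 = 3.

3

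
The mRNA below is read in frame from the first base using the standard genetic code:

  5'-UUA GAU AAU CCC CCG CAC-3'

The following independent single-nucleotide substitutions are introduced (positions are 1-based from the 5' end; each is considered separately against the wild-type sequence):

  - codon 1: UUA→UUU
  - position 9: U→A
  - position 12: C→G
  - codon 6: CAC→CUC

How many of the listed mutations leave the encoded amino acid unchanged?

Codon 1: UUA (Leu) → UUU (Phe) — missense.
Codon 3: AAU (Asn) → AAA (Lys) — missense.
Codon 4: CCC (Pro) → CCG (Pro) — synonymous.
Codon 6: CAC (His) → CUC (Leu) — missense.
Synonymous: 1 of 4.

1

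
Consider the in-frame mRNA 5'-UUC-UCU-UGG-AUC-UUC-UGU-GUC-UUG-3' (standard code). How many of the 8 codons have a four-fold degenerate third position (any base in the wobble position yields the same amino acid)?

Codon 1 UUC (Phe): third position 2-fold.
Codon 2 UCU (Ser): third position 4-fold.
Codon 3 UGG (Trp): third position 1-fold.
Codon 4 AUC (Ile): third position 3-fold.
Codon 5 UUC (Phe): third position 2-fold.
Codon 6 UGU (Cys): third position 2-fold.
Codon 7 GUC (Val): third position 4-fold.
Codon 8 UUG (Leu): third position 2-fold.
Four-fold degenerate third positions: 2.

2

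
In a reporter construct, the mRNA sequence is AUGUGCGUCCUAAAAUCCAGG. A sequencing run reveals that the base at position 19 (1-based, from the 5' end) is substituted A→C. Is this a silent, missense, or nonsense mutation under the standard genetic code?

Position 19 falls in codon 7: AGG → Arg.
After the substitution the codon is CGG → Arg.
Both encode Arg, so the change is synonymous.

silent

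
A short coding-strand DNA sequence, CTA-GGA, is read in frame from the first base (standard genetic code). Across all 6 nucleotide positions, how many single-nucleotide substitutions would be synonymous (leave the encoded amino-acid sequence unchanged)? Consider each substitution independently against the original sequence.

7

Codon 1 (CTA, Leu): 4 synonymous substitutions.
Codon 2 (GGA, Gly): 3 synonymous substitutions.
Total: 4 + 3 = 7.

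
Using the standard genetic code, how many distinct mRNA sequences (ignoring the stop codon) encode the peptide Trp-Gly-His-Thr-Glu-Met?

Trp: 1 codon.
Gly: 4 codons.
His: 2 codons.
Thr: 4 codons.
Glu: 2 codons.
Met: 1 codon.
1 × 4 × 2 × 4 × 2 × 1 = 64.

64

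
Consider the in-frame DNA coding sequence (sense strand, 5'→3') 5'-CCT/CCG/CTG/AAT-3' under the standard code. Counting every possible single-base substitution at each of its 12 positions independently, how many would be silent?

Codon 1 (CCT, Pro): 3 synonymous substitutions.
Codon 2 (CCG, Pro): 3 synonymous substitutions.
Codon 3 (CTG, Leu): 4 synonymous substitutions.
Codon 4 (AAT, Asn): 1 synonymous substitution.
Total: 3 + 3 + 4 + 1 = 11.

11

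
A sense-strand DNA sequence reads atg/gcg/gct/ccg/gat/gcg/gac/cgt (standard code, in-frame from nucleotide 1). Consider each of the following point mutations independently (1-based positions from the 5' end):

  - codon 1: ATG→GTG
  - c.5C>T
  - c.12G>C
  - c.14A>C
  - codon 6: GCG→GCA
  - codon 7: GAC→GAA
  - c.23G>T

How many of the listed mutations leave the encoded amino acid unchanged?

Codon 1: ATG (Met) → GTG (Val) — missense.
Codon 2: GCG (Ala) → GTG (Val) — missense.
Codon 4: CCG (Pro) → CCC (Pro) — synonymous.
Codon 5: GAT (Asp) → GCT (Ala) — missense.
Codon 6: GCG (Ala) → GCA (Ala) — synonymous.
Codon 7: GAC (Asp) → GAA (Glu) — missense.
Codon 8: CGT (Arg) → CTT (Leu) — missense.
Synonymous: 2 of 7.

2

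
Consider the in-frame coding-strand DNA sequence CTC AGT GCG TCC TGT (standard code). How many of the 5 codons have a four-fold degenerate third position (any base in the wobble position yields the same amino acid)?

3

Codon 1 CTC (Leu): third position 4-fold.
Codon 2 AGT (Ser): third position 2-fold.
Codon 3 GCG (Ala): third position 4-fold.
Codon 4 TCC (Ser): third position 4-fold.
Codon 5 TGT (Cys): third position 2-fold.
Four-fold degenerate third positions: 3.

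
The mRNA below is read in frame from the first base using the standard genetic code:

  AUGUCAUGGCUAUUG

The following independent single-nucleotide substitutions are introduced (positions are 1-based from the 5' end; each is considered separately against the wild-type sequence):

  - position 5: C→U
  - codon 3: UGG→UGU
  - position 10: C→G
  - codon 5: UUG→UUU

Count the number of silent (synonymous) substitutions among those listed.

Codon 2: UCA (Ser) → UUA (Leu) — missense.
Codon 3: UGG (Trp) → UGU (Cys) — missense.
Codon 4: CUA (Leu) → GUA (Val) — missense.
Codon 5: UUG (Leu) → UUU (Phe) — missense.
Synonymous: 0 of 4.

0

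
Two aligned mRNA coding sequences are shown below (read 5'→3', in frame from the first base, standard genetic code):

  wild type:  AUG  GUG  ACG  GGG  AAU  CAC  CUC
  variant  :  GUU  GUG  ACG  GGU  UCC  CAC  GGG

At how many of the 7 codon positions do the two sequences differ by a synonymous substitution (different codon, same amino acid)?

Codon 1: AUG Met / GUU Val — nonsynonymous.
Codon 2: GUG Val / GUG Val — identical.
Codon 3: ACG Thr / ACG Thr — identical.
Codon 4: GGG Gly / GGU Gly — synonymous.
Codon 5: AAU Asn / UCC Ser — nonsynonymous.
Codon 6: CAC His / CAC His — identical.
Codon 7: CUC Leu / GGG Gly — nonsynonymous.
Synonymous differences: 1.

1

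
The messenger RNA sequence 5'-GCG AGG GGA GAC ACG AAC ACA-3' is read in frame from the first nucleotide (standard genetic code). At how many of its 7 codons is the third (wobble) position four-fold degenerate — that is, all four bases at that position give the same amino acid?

4

Codon 1 GCG (Ala): third position 4-fold.
Codon 2 AGG (Arg): third position 2-fold.
Codon 3 GGA (Gly): third position 4-fold.
Codon 4 GAC (Asp): third position 2-fold.
Codon 5 ACG (Thr): third position 4-fold.
Codon 6 AAC (Asn): third position 2-fold.
Codon 7 ACA (Thr): third position 4-fold.
Four-fold degenerate third positions: 4.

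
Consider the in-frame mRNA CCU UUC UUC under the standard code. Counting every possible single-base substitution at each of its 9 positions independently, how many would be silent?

Codon 1 (CCU, Pro): 3 synonymous substitutions.
Codon 2 (UUC, Phe): 1 synonymous substitution.
Codon 3 (UUC, Phe): 1 synonymous substitution.
Total: 3 + 1 + 1 = 5.

5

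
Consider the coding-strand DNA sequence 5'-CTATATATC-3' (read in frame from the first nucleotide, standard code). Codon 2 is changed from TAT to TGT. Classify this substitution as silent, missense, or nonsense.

Position 5 falls in codon 2: TAT → Tyr.
After the substitution the codon is TGT → Cys.
Tyr ≠ Cys, so this is a missense mutation.

missense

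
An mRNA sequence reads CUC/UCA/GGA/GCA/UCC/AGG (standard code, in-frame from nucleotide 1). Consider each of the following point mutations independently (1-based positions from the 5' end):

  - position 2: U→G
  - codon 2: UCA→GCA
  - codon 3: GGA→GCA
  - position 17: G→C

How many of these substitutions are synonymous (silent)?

Codon 1: CUC (Leu) → CGC (Arg) — missense.
Codon 2: UCA (Ser) → GCA (Ala) — missense.
Codon 3: GGA (Gly) → GCA (Ala) — missense.
Codon 6: AGG (Arg) → ACG (Thr) — missense.
Synonymous: 0 of 4.

0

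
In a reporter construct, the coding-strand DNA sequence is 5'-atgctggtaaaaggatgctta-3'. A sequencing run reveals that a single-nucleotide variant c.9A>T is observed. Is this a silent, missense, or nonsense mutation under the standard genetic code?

silent

Position 9 falls in codon 3: GTA → Val.
After the substitution the codon is GTT → Val.
Both encode Val, so the change is synonymous.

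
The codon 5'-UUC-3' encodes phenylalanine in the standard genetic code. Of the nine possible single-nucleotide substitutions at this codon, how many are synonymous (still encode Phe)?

1

Position 1: none → 0 synonymous.
Position 2: none → 0 synonymous.
Position 3: UUU → 1 synonymous.
Total: 0 + 0 + 1 = 1.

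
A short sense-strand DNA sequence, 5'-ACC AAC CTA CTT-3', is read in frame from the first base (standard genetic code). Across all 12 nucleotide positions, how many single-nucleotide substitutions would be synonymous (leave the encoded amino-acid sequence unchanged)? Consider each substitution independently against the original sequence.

Codon 1 (ACC, Thr): 3 synonymous substitutions.
Codon 2 (AAC, Asn): 1 synonymous substitution.
Codon 3 (CTA, Leu): 4 synonymous substitutions.
Codon 4 (CTT, Leu): 3 synonymous substitutions.
Total: 3 + 1 + 4 + 3 = 11.

11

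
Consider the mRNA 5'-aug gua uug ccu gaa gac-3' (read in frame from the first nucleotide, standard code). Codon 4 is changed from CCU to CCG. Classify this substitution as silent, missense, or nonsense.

silent

Position 12 falls in codon 4: CCU → Pro.
After the substitution the codon is CCG → Pro.
Both encode Pro, so the change is synonymous.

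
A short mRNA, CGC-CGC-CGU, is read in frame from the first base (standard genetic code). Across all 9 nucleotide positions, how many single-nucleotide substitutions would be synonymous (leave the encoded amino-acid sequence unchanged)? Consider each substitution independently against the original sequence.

Codon 1 (CGC, Arg): 3 synonymous substitutions.
Codon 2 (CGC, Arg): 3 synonymous substitutions.
Codon 3 (CGU, Arg): 3 synonymous substitutions.
Total: 3 + 3 + 3 = 9.

9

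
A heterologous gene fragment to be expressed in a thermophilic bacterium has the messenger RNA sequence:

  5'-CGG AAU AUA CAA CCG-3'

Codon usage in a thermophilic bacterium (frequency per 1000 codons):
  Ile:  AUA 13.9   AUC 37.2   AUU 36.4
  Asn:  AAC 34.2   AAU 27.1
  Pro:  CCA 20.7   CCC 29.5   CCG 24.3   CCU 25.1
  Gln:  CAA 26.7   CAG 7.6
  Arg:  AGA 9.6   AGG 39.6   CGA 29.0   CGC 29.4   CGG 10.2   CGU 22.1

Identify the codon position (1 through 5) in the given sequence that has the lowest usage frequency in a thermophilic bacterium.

1

Codon 1 CGG (Arg): 10.2 per 1000.
Codon 2 AAU (Asn): 27.1 per 1000.
Codon 3 AUA (Ile): 13.9 per 1000.
Codon 4 CAA (Gln): 26.7 per 1000.
Codon 5 CCG (Pro): 24.3 per 1000.
Lowest frequency is 10.2 at codon 1.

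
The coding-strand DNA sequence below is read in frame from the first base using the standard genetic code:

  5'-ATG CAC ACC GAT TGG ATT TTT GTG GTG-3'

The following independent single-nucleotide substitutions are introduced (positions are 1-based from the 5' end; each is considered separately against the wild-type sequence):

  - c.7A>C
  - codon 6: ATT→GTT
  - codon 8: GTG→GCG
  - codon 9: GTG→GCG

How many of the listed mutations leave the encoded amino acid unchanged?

0

Codon 3: ACC (Thr) → CCC (Pro) — missense.
Codon 6: ATT (Ile) → GTT (Val) — missense.
Codon 8: GTG (Val) → GCG (Ala) — missense.
Codon 9: GTG (Val) → GCG (Ala) — missense.
Synonymous: 0 of 4.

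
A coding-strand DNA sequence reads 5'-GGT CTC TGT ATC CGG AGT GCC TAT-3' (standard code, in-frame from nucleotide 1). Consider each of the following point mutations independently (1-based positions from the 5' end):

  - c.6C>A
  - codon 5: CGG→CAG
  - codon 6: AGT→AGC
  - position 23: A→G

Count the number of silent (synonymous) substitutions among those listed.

2

Codon 2: CTC (Leu) → CTA (Leu) — synonymous.
Codon 5: CGG (Arg) → CAG (Gln) — missense.
Codon 6: AGT (Ser) → AGC (Ser) — synonymous.
Codon 8: TAT (Tyr) → TGT (Cys) — missense.
Synonymous: 2 of 4.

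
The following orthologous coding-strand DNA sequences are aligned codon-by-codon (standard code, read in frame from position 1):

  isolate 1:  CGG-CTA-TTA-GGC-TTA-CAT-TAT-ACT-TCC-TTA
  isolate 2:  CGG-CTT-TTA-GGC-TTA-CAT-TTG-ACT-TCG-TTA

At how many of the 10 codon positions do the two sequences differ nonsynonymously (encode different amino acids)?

1

Codon 1: CGG Arg / CGG Arg — identical.
Codon 2: CTA Leu / CTT Leu — synonymous.
Codon 3: TTA Leu / TTA Leu — identical.
Codon 4: GGC Gly / GGC Gly — identical.
Codon 5: TTA Leu / TTA Leu — identical.
Codon 6: CAT His / CAT His — identical.
Codon 7: TAT Tyr / TTG Leu — nonsynonymous.
Codon 8: ACT Thr / ACT Thr — identical.
Codon 9: TCC Ser / TCG Ser — synonymous.
Codon 10: TTA Leu / TTA Leu — identical.
Nonsynonymous differences: 1.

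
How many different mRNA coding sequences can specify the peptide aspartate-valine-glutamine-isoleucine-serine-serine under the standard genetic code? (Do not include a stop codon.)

Asp: 2 codons.
Val: 4 codons.
Gln: 2 codons.
Ile: 3 codons.
Ser: 6 codons.
Ser: 6 codons.
2 × 4 × 2 × 3 × 6 × 6 = 1728.

1728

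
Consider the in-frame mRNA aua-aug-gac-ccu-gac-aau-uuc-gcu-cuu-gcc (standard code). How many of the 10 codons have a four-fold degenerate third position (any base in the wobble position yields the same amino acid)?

Codon 1 AUA (Ile): third position 3-fold.
Codon 2 AUG (Met): third position 1-fold.
Codon 3 GAC (Asp): third position 2-fold.
Codon 4 CCU (Pro): third position 4-fold.
Codon 5 GAC (Asp): third position 2-fold.
Codon 6 AAU (Asn): third position 2-fold.
Codon 7 UUC (Phe): third position 2-fold.
Codon 8 GCU (Ala): third position 4-fold.
Codon 9 CUU (Leu): third position 4-fold.
Codon 10 GCC (Ala): third position 4-fold.
Four-fold degenerate third positions: 4.

4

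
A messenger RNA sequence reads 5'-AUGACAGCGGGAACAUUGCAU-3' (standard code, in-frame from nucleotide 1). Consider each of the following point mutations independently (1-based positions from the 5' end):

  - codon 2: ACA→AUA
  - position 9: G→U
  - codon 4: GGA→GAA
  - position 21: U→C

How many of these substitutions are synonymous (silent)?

2

Codon 2: ACA (Thr) → AUA (Ile) — missense.
Codon 3: GCG (Ala) → GCU (Ala) — synonymous.
Codon 4: GGA (Gly) → GAA (Glu) — missense.
Codon 7: CAU (His) → CAC (His) — synonymous.
Synonymous: 2 of 4.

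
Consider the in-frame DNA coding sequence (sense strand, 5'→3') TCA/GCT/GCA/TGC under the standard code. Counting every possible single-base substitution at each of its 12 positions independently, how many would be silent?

10

Codon 1 (TCA, Ser): 3 synonymous substitutions.
Codon 2 (GCT, Ala): 3 synonymous substitutions.
Codon 3 (GCA, Ala): 3 synonymous substitutions.
Codon 4 (TGC, Cys): 1 synonymous substitution.
Total: 3 + 3 + 3 + 1 = 10.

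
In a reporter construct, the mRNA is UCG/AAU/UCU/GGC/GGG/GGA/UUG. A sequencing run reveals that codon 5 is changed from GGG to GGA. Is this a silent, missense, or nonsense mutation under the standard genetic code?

silent

Position 15 falls in codon 5: GGG → Gly.
After the substitution the codon is GGA → Gly.
Both encode Gly, so the change is synonymous.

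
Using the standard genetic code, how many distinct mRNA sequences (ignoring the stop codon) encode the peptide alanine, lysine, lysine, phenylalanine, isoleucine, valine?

384

Ala: 4 codons.
Lys: 2 codons.
Lys: 2 codons.
Phe: 2 codons.
Ile: 3 codons.
Val: 4 codons.
4 × 2 × 2 × 2 × 3 × 4 = 384.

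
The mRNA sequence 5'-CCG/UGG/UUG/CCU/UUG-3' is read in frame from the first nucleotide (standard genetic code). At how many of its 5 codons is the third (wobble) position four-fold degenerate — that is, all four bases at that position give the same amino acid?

Codon 1 CCG (Pro): third position 4-fold.
Codon 2 UGG (Trp): third position 1-fold.
Codon 3 UUG (Leu): third position 2-fold.
Codon 4 CCU (Pro): third position 4-fold.
Codon 5 UUG (Leu): third position 2-fold.
Four-fold degenerate third positions: 2.

2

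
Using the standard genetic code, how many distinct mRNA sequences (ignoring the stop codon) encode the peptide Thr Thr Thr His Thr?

Thr: 4 codons.
Thr: 4 codons.
Thr: 4 codons.
His: 2 codons.
Thr: 4 codons.
4 × 4 × 4 × 2 × 4 = 512.

512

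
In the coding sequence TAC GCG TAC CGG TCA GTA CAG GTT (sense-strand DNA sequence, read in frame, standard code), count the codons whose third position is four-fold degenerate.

5

Codon 1 TAC (Tyr): third position 2-fold.
Codon 2 GCG (Ala): third position 4-fold.
Codon 3 TAC (Tyr): third position 2-fold.
Codon 4 CGG (Arg): third position 4-fold.
Codon 5 TCA (Ser): third position 4-fold.
Codon 6 GTA (Val): third position 4-fold.
Codon 7 CAG (Gln): third position 2-fold.
Codon 8 GTT (Val): third position 4-fold.
Four-fold degenerate third positions: 5.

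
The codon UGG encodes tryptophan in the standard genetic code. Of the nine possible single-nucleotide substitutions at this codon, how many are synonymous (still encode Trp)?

0

Position 1: none → 0 synonymous.
Position 2: none → 0 synonymous.
Position 3: none → 0 synonymous.
Total: 0 + 0 + 0 = 0.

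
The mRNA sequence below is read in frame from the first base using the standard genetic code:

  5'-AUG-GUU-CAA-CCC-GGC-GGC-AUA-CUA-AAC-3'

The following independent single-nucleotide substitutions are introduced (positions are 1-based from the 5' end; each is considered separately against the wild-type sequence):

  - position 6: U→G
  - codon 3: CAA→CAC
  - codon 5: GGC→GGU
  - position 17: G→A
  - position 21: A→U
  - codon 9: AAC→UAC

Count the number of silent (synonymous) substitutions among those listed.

Codon 2: GUU (Val) → GUG (Val) — synonymous.
Codon 3: CAA (Gln) → CAC (His) — missense.
Codon 5: GGC (Gly) → GGU (Gly) — synonymous.
Codon 6: GGC (Gly) → GAC (Asp) — missense.
Codon 7: AUA (Ile) → AUU (Ile) — synonymous.
Codon 9: AAC (Asn) → UAC (Tyr) — missense.
Synonymous: 3 of 6.

3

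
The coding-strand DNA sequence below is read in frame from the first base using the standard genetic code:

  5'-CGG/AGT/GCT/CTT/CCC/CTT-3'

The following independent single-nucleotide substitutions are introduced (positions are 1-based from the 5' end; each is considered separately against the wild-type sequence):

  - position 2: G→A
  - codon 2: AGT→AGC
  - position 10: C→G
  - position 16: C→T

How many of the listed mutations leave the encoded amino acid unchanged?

1

Codon 1: CGG (Arg) → CAG (Gln) — missense.
Codon 2: AGT (Ser) → AGC (Ser) — synonymous.
Codon 4: CTT (Leu) → GTT (Val) — missense.
Codon 6: CTT (Leu) → TTT (Phe) — missense.
Synonymous: 1 of 4.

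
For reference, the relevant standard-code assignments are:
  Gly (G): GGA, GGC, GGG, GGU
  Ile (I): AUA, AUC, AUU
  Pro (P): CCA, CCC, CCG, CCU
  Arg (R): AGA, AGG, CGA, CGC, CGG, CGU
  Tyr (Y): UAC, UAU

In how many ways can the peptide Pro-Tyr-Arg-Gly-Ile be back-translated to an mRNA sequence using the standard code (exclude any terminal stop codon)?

576

Pro: 4 codons.
Tyr: 2 codons.
Arg: 6 codons.
Gly: 4 codons.
Ile: 3 codons.
4 × 2 × 6 × 4 × 3 = 576.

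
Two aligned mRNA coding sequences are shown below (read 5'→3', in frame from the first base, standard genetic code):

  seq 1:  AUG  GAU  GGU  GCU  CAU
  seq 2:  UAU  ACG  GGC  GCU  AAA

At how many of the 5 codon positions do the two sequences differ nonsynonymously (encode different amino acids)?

3

Codon 1: AUG Met / UAU Tyr — nonsynonymous.
Codon 2: GAU Asp / ACG Thr — nonsynonymous.
Codon 3: GGU Gly / GGC Gly — synonymous.
Codon 4: GCU Ala / GCU Ala — identical.
Codon 5: CAU His / AAA Lys — nonsynonymous.
Nonsynonymous differences: 3.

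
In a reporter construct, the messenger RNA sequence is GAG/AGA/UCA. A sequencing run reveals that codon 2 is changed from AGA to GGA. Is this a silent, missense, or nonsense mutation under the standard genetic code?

Position 4 falls in codon 2: AGA → Arg.
After the substitution the codon is GGA → Gly.
Arg ≠ Gly, so this is a missense mutation.

missense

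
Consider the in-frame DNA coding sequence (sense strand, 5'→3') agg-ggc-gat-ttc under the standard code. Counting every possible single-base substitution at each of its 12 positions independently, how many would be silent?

7

Codon 1 (AGG, Arg): 2 synonymous substitutions.
Codon 2 (GGC, Gly): 3 synonymous substitutions.
Codon 3 (GAT, Asp): 1 synonymous substitution.
Codon 4 (TTC, Phe): 1 synonymous substitution.
Total: 2 + 3 + 1 + 1 = 7.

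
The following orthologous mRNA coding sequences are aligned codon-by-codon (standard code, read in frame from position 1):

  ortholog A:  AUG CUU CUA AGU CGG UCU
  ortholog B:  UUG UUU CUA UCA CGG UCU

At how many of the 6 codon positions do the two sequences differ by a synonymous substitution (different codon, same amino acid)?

1

Codon 1: AUG Met / UUG Leu — nonsynonymous.
Codon 2: CUU Leu / UUU Phe — nonsynonymous.
Codon 3: CUA Leu / CUA Leu — identical.
Codon 4: AGU Ser / UCA Ser — synonymous.
Codon 5: CGG Arg / CGG Arg — identical.
Codon 6: UCU Ser / UCU Ser — identical.
Synonymous differences: 1.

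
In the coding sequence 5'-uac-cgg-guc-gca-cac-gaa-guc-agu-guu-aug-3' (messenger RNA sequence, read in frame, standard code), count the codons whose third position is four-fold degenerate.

5

Codon 1 UAC (Tyr): third position 2-fold.
Codon 2 CGG (Arg): third position 4-fold.
Codon 3 GUC (Val): third position 4-fold.
Codon 4 GCA (Ala): third position 4-fold.
Codon 5 CAC (His): third position 2-fold.
Codon 6 GAA (Glu): third position 2-fold.
Codon 7 GUC (Val): third position 4-fold.
Codon 8 AGU (Ser): third position 2-fold.
Codon 9 GUU (Val): third position 4-fold.
Codon 10 AUG (Met): third position 1-fold.
Four-fold degenerate third positions: 5.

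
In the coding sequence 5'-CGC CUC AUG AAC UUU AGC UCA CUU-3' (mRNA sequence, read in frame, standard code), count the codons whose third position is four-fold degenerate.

Codon 1 CGC (Arg): third position 4-fold.
Codon 2 CUC (Leu): third position 4-fold.
Codon 3 AUG (Met): third position 1-fold.
Codon 4 AAC (Asn): third position 2-fold.
Codon 5 UUU (Phe): third position 2-fold.
Codon 6 AGC (Ser): third position 2-fold.
Codon 7 UCA (Ser): third position 4-fold.
Codon 8 CUU (Leu): third position 4-fold.
Four-fold degenerate third positions: 4.

4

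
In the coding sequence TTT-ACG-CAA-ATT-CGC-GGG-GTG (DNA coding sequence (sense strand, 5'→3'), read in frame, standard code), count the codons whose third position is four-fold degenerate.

Codon 1 TTT (Phe): third position 2-fold.
Codon 2 ACG (Thr): third position 4-fold.
Codon 3 CAA (Gln): third position 2-fold.
Codon 4 ATT (Ile): third position 3-fold.
Codon 5 CGC (Arg): third position 4-fold.
Codon 6 GGG (Gly): third position 4-fold.
Codon 7 GTG (Val): third position 4-fold.
Four-fold degenerate third positions: 4.

4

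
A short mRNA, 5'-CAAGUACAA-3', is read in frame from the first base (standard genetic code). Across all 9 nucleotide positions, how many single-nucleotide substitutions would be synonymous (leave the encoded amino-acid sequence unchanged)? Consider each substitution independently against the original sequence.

Codon 1 (CAA, Gln): 1 synonymous substitution.
Codon 2 (GUA, Val): 3 synonymous substitutions.
Codon 3 (CAA, Gln): 1 synonymous substitution.
Total: 1 + 3 + 1 = 5.

5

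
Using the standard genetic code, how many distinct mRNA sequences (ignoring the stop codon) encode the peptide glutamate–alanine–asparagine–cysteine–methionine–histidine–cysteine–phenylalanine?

256

Glu: 2 codons.
Ala: 4 codons.
Asn: 2 codons.
Cys: 2 codons.
Met: 1 codon.
His: 2 codons.
Cys: 2 codons.
Phe: 2 codons.
2 × 4 × 2 × 2 × 1 × 2 × 2 × 2 = 256.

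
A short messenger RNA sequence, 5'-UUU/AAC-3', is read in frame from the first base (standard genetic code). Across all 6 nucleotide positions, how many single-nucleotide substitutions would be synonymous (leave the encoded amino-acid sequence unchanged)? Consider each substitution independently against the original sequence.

2

Codon 1 (UUU, Phe): 1 synonymous substitution.
Codon 2 (AAC, Asn): 1 synonymous substitution.
Total: 1 + 1 = 2.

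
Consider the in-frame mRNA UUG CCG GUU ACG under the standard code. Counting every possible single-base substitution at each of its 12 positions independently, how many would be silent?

11

Codon 1 (UUG, Leu): 2 synonymous substitutions.
Codon 2 (CCG, Pro): 3 synonymous substitutions.
Codon 3 (GUU, Val): 3 synonymous substitutions.
Codon 4 (ACG, Thr): 3 synonymous substitutions.
Total: 2 + 3 + 3 + 3 = 11.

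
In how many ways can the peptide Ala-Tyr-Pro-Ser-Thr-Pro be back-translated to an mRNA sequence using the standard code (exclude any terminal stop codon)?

3072

Ala: 4 codons.
Tyr: 2 codons.
Pro: 4 codons.
Ser: 6 codons.
Thr: 4 codons.
Pro: 4 codons.
4 × 2 × 4 × 6 × 4 × 4 = 3072.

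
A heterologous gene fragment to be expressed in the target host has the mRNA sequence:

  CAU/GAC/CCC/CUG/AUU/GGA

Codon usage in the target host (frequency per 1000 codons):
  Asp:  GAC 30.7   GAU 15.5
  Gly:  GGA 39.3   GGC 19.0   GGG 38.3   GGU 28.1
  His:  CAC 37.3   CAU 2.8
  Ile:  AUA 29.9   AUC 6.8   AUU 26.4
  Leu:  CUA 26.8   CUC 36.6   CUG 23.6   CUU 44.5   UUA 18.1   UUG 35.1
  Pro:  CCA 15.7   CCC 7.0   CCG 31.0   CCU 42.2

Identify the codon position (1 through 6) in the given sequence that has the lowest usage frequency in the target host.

1

Codon 1 CAU (His): 2.8 per 1000.
Codon 2 GAC (Asp): 30.7 per 1000.
Codon 3 CCC (Pro): 7.0 per 1000.
Codon 4 CUG (Leu): 23.6 per 1000.
Codon 5 AUU (Ile): 26.4 per 1000.
Codon 6 GGA (Gly): 39.3 per 1000.
Lowest frequency is 2.8 at codon 1.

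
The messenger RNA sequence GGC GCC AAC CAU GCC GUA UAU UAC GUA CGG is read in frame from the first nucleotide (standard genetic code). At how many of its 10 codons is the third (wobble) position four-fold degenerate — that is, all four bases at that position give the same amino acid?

6

Codon 1 GGC (Gly): third position 4-fold.
Codon 2 GCC (Ala): third position 4-fold.
Codon 3 AAC (Asn): third position 2-fold.
Codon 4 CAU (His): third position 2-fold.
Codon 5 GCC (Ala): third position 4-fold.
Codon 6 GUA (Val): third position 4-fold.
Codon 7 UAU (Tyr): third position 2-fold.
Codon 8 UAC (Tyr): third position 2-fold.
Codon 9 GUA (Val): third position 4-fold.
Codon 10 CGG (Arg): third position 4-fold.
Four-fold degenerate third positions: 6.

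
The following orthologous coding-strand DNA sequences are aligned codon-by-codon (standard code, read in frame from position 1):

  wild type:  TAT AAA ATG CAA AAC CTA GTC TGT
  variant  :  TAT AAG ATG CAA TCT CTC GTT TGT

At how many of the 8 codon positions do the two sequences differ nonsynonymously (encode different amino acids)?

1

Codon 1: TAT Tyr / TAT Tyr — identical.
Codon 2: AAA Lys / AAG Lys — synonymous.
Codon 3: ATG Met / ATG Met — identical.
Codon 4: CAA Gln / CAA Gln — identical.
Codon 5: AAC Asn / TCT Ser — nonsynonymous.
Codon 6: CTA Leu / CTC Leu — synonymous.
Codon 7: GTC Val / GTT Val — synonymous.
Codon 8: TGT Cys / TGT Cys — identical.
Nonsynonymous differences: 1.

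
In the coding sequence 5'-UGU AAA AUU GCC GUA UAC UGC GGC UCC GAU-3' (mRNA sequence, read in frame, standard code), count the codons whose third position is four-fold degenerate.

4

Codon 1 UGU (Cys): third position 2-fold.
Codon 2 AAA (Lys): third position 2-fold.
Codon 3 AUU (Ile): third position 3-fold.
Codon 4 GCC (Ala): third position 4-fold.
Codon 5 GUA (Val): third position 4-fold.
Codon 6 UAC (Tyr): third position 2-fold.
Codon 7 UGC (Cys): third position 2-fold.
Codon 8 GGC (Gly): third position 4-fold.
Codon 9 UCC (Ser): third position 4-fold.
Codon 10 GAU (Asp): third position 2-fold.
Four-fold degenerate third positions: 4.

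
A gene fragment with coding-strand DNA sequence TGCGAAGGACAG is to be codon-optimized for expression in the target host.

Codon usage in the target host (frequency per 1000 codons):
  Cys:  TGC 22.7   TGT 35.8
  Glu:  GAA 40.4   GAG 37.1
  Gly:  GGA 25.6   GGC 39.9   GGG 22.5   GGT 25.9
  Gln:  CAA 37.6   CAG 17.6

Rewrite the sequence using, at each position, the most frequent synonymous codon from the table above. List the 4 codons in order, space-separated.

Codon 1 (Cys): best is TGT at 35.8.
Codon 2 (Glu): best is GAA at 40.4.
Codon 3 (Gly): best is GGC at 39.9.
Codon 4 (Gln): best is CAA at 37.6.

TGT GAA GGC CAA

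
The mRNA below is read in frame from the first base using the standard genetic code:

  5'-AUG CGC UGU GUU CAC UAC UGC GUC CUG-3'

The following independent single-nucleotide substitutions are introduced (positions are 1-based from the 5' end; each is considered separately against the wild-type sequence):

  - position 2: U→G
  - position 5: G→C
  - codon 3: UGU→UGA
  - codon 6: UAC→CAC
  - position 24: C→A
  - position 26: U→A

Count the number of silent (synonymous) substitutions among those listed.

1

Codon 1: AUG (Met) → AGG (Arg) — missense.
Codon 2: CGC (Arg) → CCC (Pro) — missense.
Codon 3: UGU (Cys) → UGA (Stop) — nonsense.
Codon 6: UAC (Tyr) → CAC (His) — missense.
Codon 8: GUC (Val) → GUA (Val) — synonymous.
Codon 9: CUG (Leu) → CAG (Gln) — missense.
Synonymous: 1 of 6.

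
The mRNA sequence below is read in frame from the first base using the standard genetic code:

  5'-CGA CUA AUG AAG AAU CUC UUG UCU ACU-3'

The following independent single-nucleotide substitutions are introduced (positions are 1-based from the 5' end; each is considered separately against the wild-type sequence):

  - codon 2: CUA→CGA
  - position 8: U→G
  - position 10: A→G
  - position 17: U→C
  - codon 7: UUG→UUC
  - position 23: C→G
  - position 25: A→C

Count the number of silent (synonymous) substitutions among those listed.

0

Codon 2: CUA (Leu) → CGA (Arg) — missense.
Codon 3: AUG (Met) → AGG (Arg) — missense.
Codon 4: AAG (Lys) → GAG (Glu) — missense.
Codon 6: CUC (Leu) → CCC (Pro) — missense.
Codon 7: UUG (Leu) → UUC (Phe) — missense.
Codon 8: UCU (Ser) → UGU (Cys) — missense.
Codon 9: ACU (Thr) → CCU (Pro) — missense.
Synonymous: 0 of 7.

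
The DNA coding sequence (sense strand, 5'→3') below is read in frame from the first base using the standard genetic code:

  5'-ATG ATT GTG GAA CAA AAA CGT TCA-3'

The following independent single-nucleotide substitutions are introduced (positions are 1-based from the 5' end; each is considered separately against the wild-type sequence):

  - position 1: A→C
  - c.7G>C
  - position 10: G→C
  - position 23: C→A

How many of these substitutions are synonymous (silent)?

Codon 1: ATG (Met) → CTG (Leu) — missense.
Codon 3: GTG (Val) → CTG (Leu) — missense.
Codon 4: GAA (Glu) → CAA (Gln) — missense.
Codon 8: TCA (Ser) → TAA (Stop) — nonsense.
Synonymous: 0 of 4.

0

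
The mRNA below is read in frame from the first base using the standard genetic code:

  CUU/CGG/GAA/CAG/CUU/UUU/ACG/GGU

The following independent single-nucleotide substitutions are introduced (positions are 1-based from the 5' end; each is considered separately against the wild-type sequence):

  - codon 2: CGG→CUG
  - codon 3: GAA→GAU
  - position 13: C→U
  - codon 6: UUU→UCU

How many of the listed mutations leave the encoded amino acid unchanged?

Codon 2: CGG (Arg) → CUG (Leu) — missense.
Codon 3: GAA (Glu) → GAU (Asp) — missense.
Codon 5: CUU (Leu) → UUU (Phe) — missense.
Codon 6: UUU (Phe) → UCU (Ser) — missense.
Synonymous: 0 of 4.

0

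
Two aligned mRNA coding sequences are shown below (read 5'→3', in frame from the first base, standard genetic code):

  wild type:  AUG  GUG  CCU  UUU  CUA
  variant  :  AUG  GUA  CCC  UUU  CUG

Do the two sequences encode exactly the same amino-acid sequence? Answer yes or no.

yes

Codon 1: AUG Met / AUG Met — identical.
Codon 2: GUG Val / GUA Val — synonymous.
Codon 3: CCU Pro / CCC Pro — synonymous.
Codon 4: UUU Phe / UUU Phe — identical.
Codon 5: CUA Leu / CUG Leu — synonymous.
Nonsynonymous differences: 0 → same protein.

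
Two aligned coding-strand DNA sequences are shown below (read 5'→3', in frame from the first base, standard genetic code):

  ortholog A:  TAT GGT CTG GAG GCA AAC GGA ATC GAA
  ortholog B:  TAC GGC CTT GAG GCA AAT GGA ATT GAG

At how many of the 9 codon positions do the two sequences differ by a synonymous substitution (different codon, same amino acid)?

Codon 1: TAT Tyr / TAC Tyr — synonymous.
Codon 2: GGT Gly / GGC Gly — synonymous.
Codon 3: CTG Leu / CTT Leu — synonymous.
Codon 4: GAG Glu / GAG Glu — identical.
Codon 5: GCA Ala / GCA Ala — identical.
Codon 6: AAC Asn / AAT Asn — synonymous.
Codon 7: GGA Gly / GGA Gly — identical.
Codon 8: ATC Ile / ATT Ile — synonymous.
Codon 9: GAA Glu / GAG Glu — synonymous.
Synonymous differences: 6.

6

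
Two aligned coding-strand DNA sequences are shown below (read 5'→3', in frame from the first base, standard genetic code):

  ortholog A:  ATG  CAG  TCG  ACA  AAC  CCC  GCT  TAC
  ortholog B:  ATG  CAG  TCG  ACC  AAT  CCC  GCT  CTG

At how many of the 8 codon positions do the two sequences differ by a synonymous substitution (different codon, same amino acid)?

2

Codon 1: ATG Met / ATG Met — identical.
Codon 2: CAG Gln / CAG Gln — identical.
Codon 3: TCG Ser / TCG Ser — identical.
Codon 4: ACA Thr / ACC Thr — synonymous.
Codon 5: AAC Asn / AAT Asn — synonymous.
Codon 6: CCC Pro / CCC Pro — identical.
Codon 7: GCT Ala / GCT Ala — identical.
Codon 8: TAC Tyr / CTG Leu — nonsynonymous.
Synonymous differences: 2.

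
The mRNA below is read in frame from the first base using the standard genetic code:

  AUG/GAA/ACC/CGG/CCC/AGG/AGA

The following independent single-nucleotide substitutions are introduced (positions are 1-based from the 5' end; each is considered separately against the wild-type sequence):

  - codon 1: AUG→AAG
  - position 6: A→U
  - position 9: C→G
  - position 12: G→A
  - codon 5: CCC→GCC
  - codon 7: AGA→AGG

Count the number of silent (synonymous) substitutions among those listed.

Codon 1: AUG (Met) → AAG (Lys) — missense.
Codon 2: GAA (Glu) → GAU (Asp) — missense.
Codon 3: ACC (Thr) → ACG (Thr) — synonymous.
Codon 4: CGG (Arg) → CGA (Arg) — synonymous.
Codon 5: CCC (Pro) → GCC (Ala) — missense.
Codon 7: AGA (Arg) → AGG (Arg) — synonymous.
Synonymous: 3 of 6.

3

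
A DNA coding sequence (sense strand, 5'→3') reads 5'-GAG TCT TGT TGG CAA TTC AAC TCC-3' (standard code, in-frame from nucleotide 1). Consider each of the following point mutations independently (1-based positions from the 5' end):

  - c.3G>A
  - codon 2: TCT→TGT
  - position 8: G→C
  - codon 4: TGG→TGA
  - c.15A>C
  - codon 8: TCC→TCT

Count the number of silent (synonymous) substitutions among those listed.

2

Codon 1: GAG (Glu) → GAA (Glu) — synonymous.
Codon 2: TCT (Ser) → TGT (Cys) — missense.
Codon 3: TGT (Cys) → TCT (Ser) — missense.
Codon 4: TGG (Trp) → TGA (Stop) — nonsense.
Codon 5: CAA (Gln) → CAC (His) — missense.
Codon 8: TCC (Ser) → TCT (Ser) — synonymous.
Synonymous: 2 of 6.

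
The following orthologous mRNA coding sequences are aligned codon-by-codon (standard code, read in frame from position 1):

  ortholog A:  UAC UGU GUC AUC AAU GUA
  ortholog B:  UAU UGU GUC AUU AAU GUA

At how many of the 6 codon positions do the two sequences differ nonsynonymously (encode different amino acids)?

0

Codon 1: UAC Tyr / UAU Tyr — synonymous.
Codon 2: UGU Cys / UGU Cys — identical.
Codon 3: GUC Val / GUC Val — identical.
Codon 4: AUC Ile / AUU Ile — synonymous.
Codon 5: AAU Asn / AAU Asn — identical.
Codon 6: GUA Val / GUA Val — identical.
Nonsynonymous differences: 0.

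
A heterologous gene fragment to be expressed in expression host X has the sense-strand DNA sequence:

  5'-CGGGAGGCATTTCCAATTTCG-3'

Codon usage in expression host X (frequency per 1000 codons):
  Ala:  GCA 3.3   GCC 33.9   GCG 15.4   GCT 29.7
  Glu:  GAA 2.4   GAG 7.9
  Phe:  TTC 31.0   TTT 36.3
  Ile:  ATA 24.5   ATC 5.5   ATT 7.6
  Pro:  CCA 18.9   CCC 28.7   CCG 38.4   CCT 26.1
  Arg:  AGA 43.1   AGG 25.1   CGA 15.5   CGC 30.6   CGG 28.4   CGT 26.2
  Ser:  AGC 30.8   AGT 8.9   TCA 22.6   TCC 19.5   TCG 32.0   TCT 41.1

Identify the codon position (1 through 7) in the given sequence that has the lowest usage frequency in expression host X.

3

Codon 1 CGG (Arg): 28.4 per 1000.
Codon 2 GAG (Glu): 7.9 per 1000.
Codon 3 GCA (Ala): 3.3 per 1000.
Codon 4 TTT (Phe): 36.3 per 1000.
Codon 5 CCA (Pro): 18.9 per 1000.
Codon 6 ATT (Ile): 7.6 per 1000.
Codon 7 TCG (Ser): 32.0 per 1000.
Lowest frequency is 3.3 at codon 3.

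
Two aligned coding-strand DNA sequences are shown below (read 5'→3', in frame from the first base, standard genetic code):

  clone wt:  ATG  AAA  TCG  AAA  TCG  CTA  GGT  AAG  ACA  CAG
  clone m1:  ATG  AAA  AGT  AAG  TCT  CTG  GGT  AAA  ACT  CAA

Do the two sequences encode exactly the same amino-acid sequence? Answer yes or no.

yes

Codon 1: ATG Met / ATG Met — identical.
Codon 2: AAA Lys / AAA Lys — identical.
Codon 3: TCG Ser / AGT Ser — synonymous.
Codon 4: AAA Lys / AAG Lys — synonymous.
Codon 5: TCG Ser / TCT Ser — synonymous.
Codon 6: CTA Leu / CTG Leu — synonymous.
Codon 7: GGT Gly / GGT Gly — identical.
Codon 8: AAG Lys / AAA Lys — synonymous.
Codon 9: ACA Thr / ACT Thr — synonymous.
Codon 10: CAG Gln / CAA Gln — synonymous.
Nonsynonymous differences: 0 → same protein.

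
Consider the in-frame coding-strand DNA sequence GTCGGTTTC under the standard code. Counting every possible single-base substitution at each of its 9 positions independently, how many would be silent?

Codon 1 (GTC, Val): 3 synonymous substitutions.
Codon 2 (GGT, Gly): 3 synonymous substitutions.
Codon 3 (TTC, Phe): 1 synonymous substitution.
Total: 3 + 3 + 1 = 7.

7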